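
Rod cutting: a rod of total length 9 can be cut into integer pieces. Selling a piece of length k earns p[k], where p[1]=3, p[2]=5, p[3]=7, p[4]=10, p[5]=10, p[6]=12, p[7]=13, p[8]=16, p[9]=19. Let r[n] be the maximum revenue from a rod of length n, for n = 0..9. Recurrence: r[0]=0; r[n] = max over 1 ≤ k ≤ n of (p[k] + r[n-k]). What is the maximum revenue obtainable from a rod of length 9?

   n    0    1    2    3    4    5    6    7    8    9
r[n]    0    3    6    9   12   15   18   21   24   27

27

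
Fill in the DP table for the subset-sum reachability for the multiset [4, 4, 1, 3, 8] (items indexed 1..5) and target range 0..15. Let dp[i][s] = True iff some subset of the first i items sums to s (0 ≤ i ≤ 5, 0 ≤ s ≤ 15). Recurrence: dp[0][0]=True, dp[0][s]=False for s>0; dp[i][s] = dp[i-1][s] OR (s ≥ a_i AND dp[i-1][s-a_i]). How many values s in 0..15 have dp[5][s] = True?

12

i\s   0   1   2   3   4   5   6   7   8   9  10  11  12  13  14  15
  0   T   F   F   F   F   F   F   F   F   F   F   F   F   F   F   F
  1   T   F   F   F   T   F   F   F   F   F   F   F   F   F   F   F
  2   T   F   F   F   T   F   F   F   T   F   F   F   F   F   F   F
  3   T   T   F   F   T   T   F   F   T   T   F   F   F   F   F   F
  4   T   T   F   T   T   T   F   T   T   T   F   T   T   F   F   F
  5   T   T   F   T   T   T   F   T   T   T   F   T   T   T   F   T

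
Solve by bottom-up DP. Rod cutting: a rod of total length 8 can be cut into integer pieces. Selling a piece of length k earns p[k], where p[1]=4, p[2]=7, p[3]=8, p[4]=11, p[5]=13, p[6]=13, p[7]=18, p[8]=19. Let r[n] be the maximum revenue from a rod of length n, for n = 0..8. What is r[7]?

   n    0    1    2    3    4    5    6    7    8
r[n]    0    4    8   12   16   20   24   28   32

28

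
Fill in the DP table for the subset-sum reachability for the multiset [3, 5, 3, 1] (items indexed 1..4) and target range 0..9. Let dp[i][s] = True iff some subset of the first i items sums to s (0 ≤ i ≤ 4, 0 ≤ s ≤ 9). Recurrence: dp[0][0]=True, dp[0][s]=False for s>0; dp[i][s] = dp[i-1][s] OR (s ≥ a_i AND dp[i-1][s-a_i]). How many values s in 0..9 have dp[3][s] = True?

5

i\s   0   1   2   3   4   5   6   7   8   9
  0   T   F   F   F   F   F   F   F   F   F
  1   T   F   F   T   F   F   F   F   F   F
  2   T   F   F   T   F   T   F   F   T   F
  3   T   F   F   T   F   T   T   F   T   F
  4   T   T   F   T   T   T   T   T   T   T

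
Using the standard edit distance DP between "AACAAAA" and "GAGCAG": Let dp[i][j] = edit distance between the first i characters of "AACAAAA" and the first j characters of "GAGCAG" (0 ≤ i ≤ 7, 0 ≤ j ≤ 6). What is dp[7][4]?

6

   ''  G  A  G  C  A  G
''  0  1  2  3  4  5  6
 A  1  1  1  2  3  4  5
 A  2  2  1  2  3  3  4
 C  3  3  2  2  2  3  4
 A  4  4  3  3  3  2  3
 A  5  5  4  4  4  3  3
 A  6  6  5  5  5  4  4
 A  7  7  6  6  6  5  5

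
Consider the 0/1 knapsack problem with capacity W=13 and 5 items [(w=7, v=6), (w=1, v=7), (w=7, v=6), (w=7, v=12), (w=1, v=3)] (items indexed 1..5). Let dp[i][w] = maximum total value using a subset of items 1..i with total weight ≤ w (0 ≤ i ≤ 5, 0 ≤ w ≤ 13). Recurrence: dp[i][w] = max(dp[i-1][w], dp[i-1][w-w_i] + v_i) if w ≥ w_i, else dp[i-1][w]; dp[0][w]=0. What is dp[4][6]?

7

i\w   0   1   2   3   4   5   6   7   8   9  10  11  12  13
  0   0   0   0   0   0   0   0   0   0   0   0   0   0   0
  1   0   0   0   0   0   0   0   6   6   6   6   6   6   6
  2   0   7   7   7   7   7   7   7  13  13  13  13  13  13
  3   0   7   7   7   7   7   7   7  13  13  13  13  13  13
  4   0   7   7   7   7   7   7  12  19  19  19  19  19  19
  5   0   7  10  10  10  10  10  12  19  22  22  22  22  22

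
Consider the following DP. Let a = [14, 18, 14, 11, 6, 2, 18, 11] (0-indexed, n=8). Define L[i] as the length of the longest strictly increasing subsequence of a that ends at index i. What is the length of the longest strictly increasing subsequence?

   i    0    1    2    3    4    5    6    7
a[i]   14   18   14   11    6    2   18   11
L[i]    1    2    1    1    1    1    2    2

2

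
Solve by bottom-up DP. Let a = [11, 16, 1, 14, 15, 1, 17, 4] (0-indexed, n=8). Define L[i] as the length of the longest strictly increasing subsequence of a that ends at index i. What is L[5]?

1

   i    0    1    2    3    4    5    6    7
a[i]   11   16    1   14   15    1   17    4
L[i]    1    2    1    2    3    1    4    2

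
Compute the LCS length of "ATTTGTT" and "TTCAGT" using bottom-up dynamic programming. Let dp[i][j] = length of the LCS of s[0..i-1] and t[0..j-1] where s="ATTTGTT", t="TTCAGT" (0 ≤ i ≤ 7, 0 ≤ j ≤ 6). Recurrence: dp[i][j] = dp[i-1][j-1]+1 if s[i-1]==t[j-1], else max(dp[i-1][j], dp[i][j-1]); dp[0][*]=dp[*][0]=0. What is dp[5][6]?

3

   ''  T  T  C  A  G  T
''  0  0  0  0  0  0  0
 A  0  0  0  0  1  1  1
 T  0  1  1  1  1  1  2
 T  0  1  2  2  2  2  2
 T  0  1  2  2  2  2  3
 G  0  1  2  2  2  3  3
 T  0  1  2  2  2  3  4
 T  0  1  2  2  2  3  4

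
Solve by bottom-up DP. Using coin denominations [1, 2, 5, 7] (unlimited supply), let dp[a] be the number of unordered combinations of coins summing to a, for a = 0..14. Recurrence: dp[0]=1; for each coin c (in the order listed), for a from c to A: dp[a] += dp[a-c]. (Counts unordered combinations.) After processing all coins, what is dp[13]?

19

after  coin     0     1     2     3     4     5     6     7     8     9    10    11    12    13    14
          1     1     1     1     1     1     1     1     1     1     1     1     1     1     1     1
          2     1     1     2     2     3     3     4     4     5     5     6     6     7     7     8
          5     1     1     2     2     3     4     5     6     7     8    10    11    13    14    16
          7     1     1     2     2     3     4     5     7     8    10    12    14    17    19    23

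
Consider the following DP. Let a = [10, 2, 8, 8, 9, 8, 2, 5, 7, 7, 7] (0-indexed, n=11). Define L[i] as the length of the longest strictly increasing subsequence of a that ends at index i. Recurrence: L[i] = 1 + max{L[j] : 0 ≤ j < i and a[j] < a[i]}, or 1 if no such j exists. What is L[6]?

1

   i    0    1    2    3    4    5    6    7    8    9   10
a[i]   10    2    8    8    9    8    2    5    7    7    7
L[i]    1    1    2    2    3    2    1    2    3    3    3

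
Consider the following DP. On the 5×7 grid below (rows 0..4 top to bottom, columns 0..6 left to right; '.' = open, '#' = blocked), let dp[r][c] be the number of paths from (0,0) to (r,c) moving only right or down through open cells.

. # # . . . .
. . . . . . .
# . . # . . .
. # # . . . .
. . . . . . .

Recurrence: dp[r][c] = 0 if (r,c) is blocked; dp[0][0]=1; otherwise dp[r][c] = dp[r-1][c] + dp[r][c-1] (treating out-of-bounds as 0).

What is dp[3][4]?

1

r\c   0   1   2   3   4   5   6
  0   1   0   0   0   0   0   0
  1   1   1   1   1   1   1   1
  2   0   1   2   0   1   2   3
  3   0   0   0   0   1   3   6
  4   0   0   0   0   1   4  10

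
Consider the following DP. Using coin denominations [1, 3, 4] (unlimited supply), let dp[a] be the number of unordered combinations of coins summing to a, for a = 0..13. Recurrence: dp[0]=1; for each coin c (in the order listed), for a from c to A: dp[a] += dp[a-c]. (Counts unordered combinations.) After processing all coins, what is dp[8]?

after  coin     0     1     2     3     4     5     6     7     8     9    10    11    12    13
          1     1     1     1     1     1     1     1     1     1     1     1     1     1     1
          3     1     1     1     2     2     2     3     3     3     4     4     4     5     5
          4     1     1     1     2     3     3     4     5     6     7     8     9    11    12

6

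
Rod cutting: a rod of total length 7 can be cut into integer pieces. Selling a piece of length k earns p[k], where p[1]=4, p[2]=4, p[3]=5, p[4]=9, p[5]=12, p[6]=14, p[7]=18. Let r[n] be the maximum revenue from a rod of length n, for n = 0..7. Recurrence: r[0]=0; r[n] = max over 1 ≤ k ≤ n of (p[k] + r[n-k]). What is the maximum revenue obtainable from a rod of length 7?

28

   n    0    1    2    3    4    5    6    7
r[n]    0    4    8   12   16   20   24   28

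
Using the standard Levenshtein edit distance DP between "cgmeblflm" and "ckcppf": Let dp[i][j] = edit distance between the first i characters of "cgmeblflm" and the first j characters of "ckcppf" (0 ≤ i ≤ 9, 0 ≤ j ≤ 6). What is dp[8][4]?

   ''  c  k  c  p  p  f
''  0  1  2  3  4  5  6
 c  1  0  1  2  3  4  5
 g  2  1  1  2  3  4  5
 m  3  2  2  2  3  4  5
 e  4  3  3  3  3  4  5
 b  5  4  4  4  4  4  5
 l  6  5  5  5  5  5  5
 f  7  6  6  6  6  6  5
 l  8  7  7  7  7  7  6
 m  9  8  8  8  8  8  7

7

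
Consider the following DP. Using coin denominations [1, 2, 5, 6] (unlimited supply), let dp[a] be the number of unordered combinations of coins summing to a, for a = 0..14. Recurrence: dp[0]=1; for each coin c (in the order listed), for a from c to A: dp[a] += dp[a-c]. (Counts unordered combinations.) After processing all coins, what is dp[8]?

9

after  coin     0     1     2     3     4     5     6     7     8     9    10    11    12    13    14
          1     1     1     1     1     1     1     1     1     1     1     1     1     1     1     1
          2     1     1     2     2     3     3     4     4     5     5     6     6     7     7     8
          5     1     1     2     2     3     4     5     6     7     8    10    11    13    14    16
          6     1     1     2     2     3     4     6     7     9    10    13    15    19    21    25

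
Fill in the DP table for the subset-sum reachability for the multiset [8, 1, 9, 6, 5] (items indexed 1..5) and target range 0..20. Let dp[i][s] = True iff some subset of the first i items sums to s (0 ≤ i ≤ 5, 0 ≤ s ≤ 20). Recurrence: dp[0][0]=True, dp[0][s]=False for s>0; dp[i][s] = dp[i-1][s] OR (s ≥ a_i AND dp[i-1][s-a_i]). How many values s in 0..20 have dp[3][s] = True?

i\s   0   1   2   3   4   5   6   7   8   9  10  11  12  13  14  15  16  17  18  19  20
  0   T   F   F   F   F   F   F   F   F   F   F   F   F   F   F   F   F   F   F   F   F
  1   T   F   F   F   F   F   F   F   T   F   F   F   F   F   F   F   F   F   F   F   F
  2   T   T   F   F   F   F   F   F   T   T   F   F   F   F   F   F   F   F   F   F   F
  3   T   T   F   F   F   F   F   F   T   T   T   F   F   F   F   F   F   T   T   F   F
  4   T   T   F   F   F   F   T   T   T   T   T   F   F   F   T   T   T   T   T   F   F
  5   T   T   F   F   F   T   T   T   T   T   T   T   T   T   T   T   T   T   T   T   T

7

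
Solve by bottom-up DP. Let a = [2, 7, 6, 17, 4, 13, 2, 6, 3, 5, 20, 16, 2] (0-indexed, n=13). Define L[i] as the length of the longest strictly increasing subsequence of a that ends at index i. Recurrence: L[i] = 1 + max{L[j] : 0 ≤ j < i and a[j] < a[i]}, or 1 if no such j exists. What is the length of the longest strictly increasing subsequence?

   i    0    1    2    3    4    5    6    7    8    9   10   11   12
a[i]    2    7    6   17    4   13    2    6    3    5   20   16    2
L[i]    1    2    2    3    2    3    1    3    2    3    4    4    1

4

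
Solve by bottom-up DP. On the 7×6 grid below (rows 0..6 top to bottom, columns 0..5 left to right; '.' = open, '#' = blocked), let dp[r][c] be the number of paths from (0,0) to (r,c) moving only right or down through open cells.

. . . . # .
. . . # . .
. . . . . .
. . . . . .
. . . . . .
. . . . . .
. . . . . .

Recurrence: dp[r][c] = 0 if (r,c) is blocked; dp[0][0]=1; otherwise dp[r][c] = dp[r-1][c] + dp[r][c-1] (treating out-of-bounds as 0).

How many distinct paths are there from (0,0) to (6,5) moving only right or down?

371

r\c   0   1   2   3   4   5
  0   1   1   1   1   0   0
  1   1   2   3   0   0   0
  2   1   3   6   6   6   6
  3   1   4  10  16  22  28
  4   1   5  15  31  53  81
  5   1   6  21  52 105 186
  6   1   7  28  80 185 371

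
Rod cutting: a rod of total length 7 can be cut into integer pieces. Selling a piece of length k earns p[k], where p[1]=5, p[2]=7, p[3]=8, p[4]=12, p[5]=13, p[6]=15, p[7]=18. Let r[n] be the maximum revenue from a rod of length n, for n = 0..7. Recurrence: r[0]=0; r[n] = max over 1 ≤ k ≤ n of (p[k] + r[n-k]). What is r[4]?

   n    0    1    2    3    4    5    6    7
r[n]    0    5   10   15   20   25   30   35

20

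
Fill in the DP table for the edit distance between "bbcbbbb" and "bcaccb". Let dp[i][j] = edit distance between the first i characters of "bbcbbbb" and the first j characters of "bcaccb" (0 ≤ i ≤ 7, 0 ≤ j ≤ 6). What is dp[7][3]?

   ''  b  c  a  c  c  b
''  0  1  2  3  4  5  6
 b  1  0  1  2  3  4  5
 b  2  1  1  2  3  4  4
 c  3  2  1  2  2  3  4
 b  4  3  2  2  3  3  3
 b  5  4  3  3  3  4  3
 b  6  5  4  4  4  4  4
 b  7  6  5  5  5  5  4

5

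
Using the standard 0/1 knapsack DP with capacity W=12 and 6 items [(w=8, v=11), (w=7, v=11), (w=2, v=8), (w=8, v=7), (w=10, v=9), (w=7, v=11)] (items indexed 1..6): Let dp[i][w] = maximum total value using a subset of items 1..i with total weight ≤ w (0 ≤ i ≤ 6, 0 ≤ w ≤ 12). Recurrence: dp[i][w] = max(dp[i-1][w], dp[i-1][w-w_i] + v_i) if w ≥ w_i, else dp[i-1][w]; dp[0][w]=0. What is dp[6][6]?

8

i\w   0   1   2   3   4   5   6   7   8   9  10  11  12
  0   0   0   0   0   0   0   0   0   0   0   0   0   0
  1   0   0   0   0   0   0   0   0  11  11  11  11  11
  2   0   0   0   0   0   0   0  11  11  11  11  11  11
  3   0   0   8   8   8   8   8  11  11  19  19  19  19
  4   0   0   8   8   8   8   8  11  11  19  19  19  19
  5   0   0   8   8   8   8   8  11  11  19  19  19  19
  6   0   0   8   8   8   8   8  11  11  19  19  19  19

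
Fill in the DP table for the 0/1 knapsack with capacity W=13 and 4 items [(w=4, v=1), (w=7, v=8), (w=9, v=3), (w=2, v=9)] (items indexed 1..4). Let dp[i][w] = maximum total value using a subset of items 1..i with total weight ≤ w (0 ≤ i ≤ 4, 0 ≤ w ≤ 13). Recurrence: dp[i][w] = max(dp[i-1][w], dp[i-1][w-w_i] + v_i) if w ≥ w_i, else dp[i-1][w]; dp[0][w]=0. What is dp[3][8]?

8

i\w   0   1   2   3   4   5   6   7   8   9  10  11  12  13
  0   0   0   0   0   0   0   0   0   0   0   0   0   0   0
  1   0   0   0   0   1   1   1   1   1   1   1   1   1   1
  2   0   0   0   0   1   1   1   8   8   8   8   9   9   9
  3   0   0   0   0   1   1   1   8   8   8   8   9   9   9
  4   0   0   9   9   9   9  10  10  10  17  17  17  17  18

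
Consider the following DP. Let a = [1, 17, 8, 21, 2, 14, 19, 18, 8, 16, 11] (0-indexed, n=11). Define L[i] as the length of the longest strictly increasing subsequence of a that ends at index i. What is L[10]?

4

   i    0    1    2    3    4    5    6    7    8    9   10
a[i]    1   17    8   21    2   14   19   18    8   16   11
L[i]    1    2    2    3    2    3    4    4    3    4    4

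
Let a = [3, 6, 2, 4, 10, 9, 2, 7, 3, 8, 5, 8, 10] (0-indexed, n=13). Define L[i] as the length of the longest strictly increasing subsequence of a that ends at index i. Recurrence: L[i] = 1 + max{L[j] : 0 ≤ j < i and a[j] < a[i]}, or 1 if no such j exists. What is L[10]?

3

   i    0    1    2    3    4    5    6    7    8    9   10   11   12
a[i]    3    6    2    4   10    9    2    7    3    8    5    8   10
L[i]    1    2    1    2    3    3    1    3    2    4    3    4    5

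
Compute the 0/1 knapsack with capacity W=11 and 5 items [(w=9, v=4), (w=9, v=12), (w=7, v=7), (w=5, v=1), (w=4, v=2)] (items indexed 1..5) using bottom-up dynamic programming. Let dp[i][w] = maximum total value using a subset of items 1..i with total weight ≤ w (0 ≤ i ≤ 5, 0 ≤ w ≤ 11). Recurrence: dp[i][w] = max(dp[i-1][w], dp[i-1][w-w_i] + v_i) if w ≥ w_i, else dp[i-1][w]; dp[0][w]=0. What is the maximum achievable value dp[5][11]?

i\w   0   1   2   3   4   5   6   7   8   9  10  11
  0   0   0   0   0   0   0   0   0   0   0   0   0
  1   0   0   0   0   0   0   0   0   0   4   4   4
  2   0   0   0   0   0   0   0   0   0  12  12  12
  3   0   0   0   0   0   0   0   7   7  12  12  12
  4   0   0   0   0   0   1   1   7   7  12  12  12
  5   0   0   0   0   2   2   2   7   7  12  12  12

12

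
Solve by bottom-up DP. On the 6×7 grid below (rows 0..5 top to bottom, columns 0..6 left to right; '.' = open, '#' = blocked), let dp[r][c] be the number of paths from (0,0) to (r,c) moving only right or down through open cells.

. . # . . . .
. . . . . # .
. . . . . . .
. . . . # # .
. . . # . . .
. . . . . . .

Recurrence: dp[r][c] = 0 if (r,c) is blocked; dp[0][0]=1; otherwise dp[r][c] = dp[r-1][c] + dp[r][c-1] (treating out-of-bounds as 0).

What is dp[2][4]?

9

r\c   0   1   2   3   4   5   6
  0   1   1   0   0   0   0   0
  1   1   2   2   2   2   0   0
  2   1   3   5   7   9   9   9
  3   1   4   9  16   0   0   9
  4   1   5  14   0   0   0   9
  5   1   6  20  20  20  20  29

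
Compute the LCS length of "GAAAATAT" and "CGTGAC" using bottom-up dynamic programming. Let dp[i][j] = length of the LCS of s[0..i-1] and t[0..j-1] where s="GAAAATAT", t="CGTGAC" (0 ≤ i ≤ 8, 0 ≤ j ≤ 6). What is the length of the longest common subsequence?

3

   ''  C  G  T  G  A  C
''  0  0  0  0  0  0  0
 G  0  0  1  1  1  1  1
 A  0  0  1  1  1  2  2
 A  0  0  1  1  1  2  2
 A  0  0  1  1  1  2  2
 A  0  0  1  1  1  2  2
 T  0  0  1  2  2  2  2
 A  0  0  1  2  2  3  3
 T  0  0  1  2  2  3  3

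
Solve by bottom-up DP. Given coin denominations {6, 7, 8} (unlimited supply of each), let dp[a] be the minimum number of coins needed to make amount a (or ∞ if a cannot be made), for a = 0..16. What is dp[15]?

2

 a  0  1  2  3  4  5  6  7  8  9 10 11 12 13 14 15 16
dp  0  -  -  -  -  -  1  1  1  -  -  -  2  2  2  2  2
(- denotes ∞ / unreachable)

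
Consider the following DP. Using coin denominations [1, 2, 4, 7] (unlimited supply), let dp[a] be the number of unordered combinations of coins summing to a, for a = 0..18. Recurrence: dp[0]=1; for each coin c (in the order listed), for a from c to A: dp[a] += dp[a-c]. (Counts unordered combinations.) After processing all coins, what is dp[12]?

20

after  coin     0     1     2     3     4     5     6     7     8     9    10    11    12    13    14    15    16    17    18
          1     1     1     1     1     1     1     1     1     1     1     1     1     1     1     1     1     1     1     1
          2     1     1     2     2     3     3     4     4     5     5     6     6     7     7     8     8     9     9    10
          4     1     1     2     2     4     4     6     6     9     9    12    12    16    16    20    20    25    25    30
          7     1     1     2     2     4     4     6     7    10    11    14    16    20    22    27    30    36    39    46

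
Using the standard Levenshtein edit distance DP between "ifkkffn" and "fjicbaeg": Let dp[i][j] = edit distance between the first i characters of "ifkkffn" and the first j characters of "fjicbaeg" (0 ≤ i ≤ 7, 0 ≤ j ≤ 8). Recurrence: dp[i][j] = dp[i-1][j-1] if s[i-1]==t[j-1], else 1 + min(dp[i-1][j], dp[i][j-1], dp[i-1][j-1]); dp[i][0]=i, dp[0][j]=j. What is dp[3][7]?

6

   ''  f  j  i  c  b  a  e  g
''  0  1  2  3  4  5  6  7  8
 i  1  1  2  2  3  4  5  6  7
 f  2  1  2  3  3  4  5  6  7
 k  3  2  2  3  4  4  5  6  7
 k  4  3  3  3  4  5  5  6  7
 f  5  4  4  4  4  5  6  6  7
 f  6  5  5  5  5  5  6  7  7
 n  7  6  6  6  6  6  6  7  8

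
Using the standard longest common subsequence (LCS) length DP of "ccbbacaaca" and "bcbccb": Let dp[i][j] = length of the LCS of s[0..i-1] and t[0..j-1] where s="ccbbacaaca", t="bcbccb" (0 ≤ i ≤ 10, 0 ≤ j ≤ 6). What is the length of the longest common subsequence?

   ''  b  c  b  c  c  b
''  0  0  0  0  0  0  0
 c  0  0  1  1  1  1  1
 c  0  0  1  1  2  2  2
 b  0  1  1  2  2  2  3
 b  0  1  1  2  2  2  3
 a  0  1  1  2  2  2  3
 c  0  1  2  2  3  3  3
 a  0  1  2  2  3  3  3
 a  0  1  2  2  3  3  3
 c  0  1  2  2  3  4  4
 a  0  1  2  2  3  4  4

4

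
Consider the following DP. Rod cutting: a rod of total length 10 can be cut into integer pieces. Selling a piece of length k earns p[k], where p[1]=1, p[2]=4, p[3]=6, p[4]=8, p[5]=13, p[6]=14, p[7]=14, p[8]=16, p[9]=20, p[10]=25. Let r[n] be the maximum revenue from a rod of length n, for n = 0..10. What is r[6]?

   n    0    1    2    3    4    5    6    7    8    9   10
r[n]    0    1    4    6    8   13   14   17   19   21   26

14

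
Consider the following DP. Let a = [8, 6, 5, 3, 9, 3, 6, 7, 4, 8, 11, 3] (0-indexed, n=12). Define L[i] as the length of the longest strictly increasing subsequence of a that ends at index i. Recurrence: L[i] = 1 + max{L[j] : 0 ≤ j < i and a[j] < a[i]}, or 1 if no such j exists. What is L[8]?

2

   i    0    1    2    3    4    5    6    7    8    9   10   11
a[i]    8    6    5    3    9    3    6    7    4    8   11    3
L[i]    1    1    1    1    2    1    2    3    2    4    5    1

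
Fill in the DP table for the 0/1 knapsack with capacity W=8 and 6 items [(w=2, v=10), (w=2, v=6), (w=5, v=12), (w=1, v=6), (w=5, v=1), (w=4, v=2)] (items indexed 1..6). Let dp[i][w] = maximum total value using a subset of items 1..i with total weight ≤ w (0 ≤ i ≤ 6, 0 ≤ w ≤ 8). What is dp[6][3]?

i\w   0   1   2   3   4   5   6   7   8
  0   0   0   0   0   0   0   0   0   0
  1   0   0  10  10  10  10  10  10  10
  2   0   0  10  10  16  16  16  16  16
  3   0   0  10  10  16  16  16  22  22
  4   0   6  10  16  16  22  22  22  28
  5   0   6  10  16  16  22  22  22  28
  6   0   6  10  16  16  22  22  22  28

16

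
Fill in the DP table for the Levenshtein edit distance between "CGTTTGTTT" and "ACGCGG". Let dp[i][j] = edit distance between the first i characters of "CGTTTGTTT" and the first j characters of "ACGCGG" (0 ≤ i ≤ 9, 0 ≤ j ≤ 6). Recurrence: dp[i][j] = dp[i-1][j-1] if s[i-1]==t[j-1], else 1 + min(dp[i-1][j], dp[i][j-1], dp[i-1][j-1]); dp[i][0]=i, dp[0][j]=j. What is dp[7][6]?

   ''  A  C  G  C  G  G
''  0  1  2  3  4  5  6
 C  1  1  1  2  3  4  5
 G  2  2  2  1  2  3  4
 T  3  3  3  2  2  3  4
 T  4  4  4  3  3  3  4
 T  5  5  5  4  4  4  4
 G  6  6  6  5  5  4  4
 T  7  7  7  6  6  5  5
 T  8  8  8  7  7  6  6
 T  9  9  9  8  8  7  7

5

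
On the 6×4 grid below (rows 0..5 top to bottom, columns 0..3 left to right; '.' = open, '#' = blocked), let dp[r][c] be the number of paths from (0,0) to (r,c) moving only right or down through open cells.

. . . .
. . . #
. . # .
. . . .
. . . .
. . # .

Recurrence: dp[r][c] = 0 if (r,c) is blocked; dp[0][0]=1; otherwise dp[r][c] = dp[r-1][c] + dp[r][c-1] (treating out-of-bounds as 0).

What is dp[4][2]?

9

r\c   0   1   2   3
  0   1   1   1   1
  1   1   2   3   0
  2   1   3   0   0
  3   1   4   4   4
  4   1   5   9  13
  5   1   6   0  13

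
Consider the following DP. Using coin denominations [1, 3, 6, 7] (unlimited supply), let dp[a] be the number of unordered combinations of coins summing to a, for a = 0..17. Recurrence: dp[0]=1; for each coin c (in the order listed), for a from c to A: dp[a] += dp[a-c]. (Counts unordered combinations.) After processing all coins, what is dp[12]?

11

after  coin     0     1     2     3     4     5     6     7     8     9    10    11    12    13    14    15    16    17
          1     1     1     1     1     1     1     1     1     1     1     1     1     1     1     1     1     1     1
          3     1     1     1     2     2     2     3     3     3     4     4     4     5     5     5     6     6     6
          6     1     1     1     2     2     2     4     4     4     6     6     6     9     9     9    12    12    12
          7     1     1     1     2     2     2     4     5     5     7     8     8    11    13    14    17    19    20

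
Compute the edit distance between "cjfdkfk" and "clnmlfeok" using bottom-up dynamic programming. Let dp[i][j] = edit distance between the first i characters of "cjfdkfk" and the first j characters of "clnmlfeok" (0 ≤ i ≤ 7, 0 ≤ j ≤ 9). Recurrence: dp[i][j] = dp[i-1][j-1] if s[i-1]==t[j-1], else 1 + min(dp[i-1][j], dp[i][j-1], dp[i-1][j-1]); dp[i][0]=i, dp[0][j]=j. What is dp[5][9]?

6

   ''  c  l  n  m  l  f  e  o  k
''  0  1  2  3  4  5  6  7  8  9
 c  1  0  1  2  3  4  5  6  7  8
 j  2  1  1  2  3  4  5  6  7  8
 f  3  2  2  2  3  4  4  5  6  7
 d  4  3  3  3  3  4  5  5  6  7
 k  5  4  4  4  4  4  5  6  6  6
 f  6  5  5  5  5  5  4  5  6  7
 k  7  6  6  6  6  6  5  5  6  6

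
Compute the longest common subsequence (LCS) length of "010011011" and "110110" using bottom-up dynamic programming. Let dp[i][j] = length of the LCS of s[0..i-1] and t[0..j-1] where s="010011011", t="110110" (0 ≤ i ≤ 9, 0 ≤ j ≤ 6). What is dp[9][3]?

   ''  1  1  0  1  1  0
''  0  0  0  0  0  0  0
 0  0  0  0  1  1  1  1
 1  0  1  1  1  2  2  2
 0  0  1  1  2  2  2  3
 0  0  1  1  2  2  2  3
 1  0  1  2  2  3  3  3
 1  0  1  2  2  3  4  4
 0  0  1  2  3  3  4  5
 1  0  1  2  3  4  4  5
 1  0  1  2  3  4  5  5

3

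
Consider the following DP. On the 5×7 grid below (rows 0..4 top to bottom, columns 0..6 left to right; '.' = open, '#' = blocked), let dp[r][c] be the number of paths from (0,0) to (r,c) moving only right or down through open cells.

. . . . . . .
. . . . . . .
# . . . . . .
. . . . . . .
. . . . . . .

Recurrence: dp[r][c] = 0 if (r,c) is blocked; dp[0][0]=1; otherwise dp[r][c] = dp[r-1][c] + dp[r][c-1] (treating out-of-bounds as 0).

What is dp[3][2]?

7

r\c   0   1   2   3   4   5   6
  0   1   1   1   1   1   1   1
  1   1   2   3   4   5   6   7
  2   0   2   5   9  14  20  27
  3   0   2   7  16  30  50  77
  4   0   2   9  25  55 105 182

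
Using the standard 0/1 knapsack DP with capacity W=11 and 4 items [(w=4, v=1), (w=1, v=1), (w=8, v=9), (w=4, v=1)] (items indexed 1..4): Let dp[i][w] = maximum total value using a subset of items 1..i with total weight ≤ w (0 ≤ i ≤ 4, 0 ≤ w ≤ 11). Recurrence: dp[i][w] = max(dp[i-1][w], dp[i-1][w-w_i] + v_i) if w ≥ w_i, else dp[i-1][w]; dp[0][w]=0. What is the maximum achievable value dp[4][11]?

i\w   0   1   2   3   4   5   6   7   8   9  10  11
  0   0   0   0   0   0   0   0   0   0   0   0   0
  1   0   0   0   0   1   1   1   1   1   1   1   1
  2   0   1   1   1   1   2   2   2   2   2   2   2
  3   0   1   1   1   1   2   2   2   9  10  10  10
  4   0   1   1   1   1   2   2   2   9  10  10  10

10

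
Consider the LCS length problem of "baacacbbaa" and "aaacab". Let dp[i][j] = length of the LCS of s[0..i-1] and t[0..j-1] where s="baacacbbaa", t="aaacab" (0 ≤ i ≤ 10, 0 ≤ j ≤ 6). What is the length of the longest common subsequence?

   ''  a  a  a  c  a  b
''  0  0  0  0  0  0  0
 b  0  0  0  0  0  0  1
 a  0  1  1  1  1  1  1
 a  0  1  2  2  2  2  2
 c  0  1  2  2  3  3  3
 a  0  1  2  3  3  4  4
 c  0  1  2  3  4  4  4
 b  0  1  2  3  4  4  5
 b  0  1  2  3  4  4  5
 a  0  1  2  3  4  5  5
 a  0  1  2  3  4  5  5

5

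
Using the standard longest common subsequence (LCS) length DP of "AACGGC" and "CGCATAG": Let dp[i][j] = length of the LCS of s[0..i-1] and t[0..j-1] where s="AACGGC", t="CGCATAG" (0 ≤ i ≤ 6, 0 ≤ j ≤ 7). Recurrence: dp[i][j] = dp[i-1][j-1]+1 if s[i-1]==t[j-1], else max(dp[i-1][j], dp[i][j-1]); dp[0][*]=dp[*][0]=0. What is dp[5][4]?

   ''  C  G  C  A  T  A  G
''  0  0  0  0  0  0  0  0
 A  0  0  0  0  1  1  1  1
 A  0  0  0  0  1  1  2  2
 C  0  1  1  1  1  1  2  2
 G  0  1  2  2  2  2  2  3
 G  0  1  2  2  2  2  2  3
 C  0  1  2  3  3  3  3  3

2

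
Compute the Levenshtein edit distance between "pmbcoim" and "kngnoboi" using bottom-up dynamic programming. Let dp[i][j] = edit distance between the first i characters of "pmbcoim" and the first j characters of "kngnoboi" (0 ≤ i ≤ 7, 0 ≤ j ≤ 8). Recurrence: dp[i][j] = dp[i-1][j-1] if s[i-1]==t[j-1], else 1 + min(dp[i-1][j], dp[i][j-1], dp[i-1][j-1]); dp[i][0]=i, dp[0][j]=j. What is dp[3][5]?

5

   ''  k  n  g  n  o  b  o  i
''  0  1  2  3  4  5  6  7  8
 p  1  1  2  3  4  5  6  7  8
 m  2  2  2  3  4  5  6  7  8
 b  3  3  3  3  4  5  5  6  7
 c  4  4  4  4  4  5  6  6  7
 o  5  5  5  5  5  4  5  6  7
 i  6  6  6  6  6  5  5  6  6
 m  7  7  7  7  7  6  6  6  7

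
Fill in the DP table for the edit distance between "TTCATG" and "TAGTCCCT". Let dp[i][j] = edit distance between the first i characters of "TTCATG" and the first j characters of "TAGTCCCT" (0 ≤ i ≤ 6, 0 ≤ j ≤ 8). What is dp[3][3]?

2

   ''  T  A  G  T  C  C  C  T
''  0  1  2  3  4  5  6  7  8
 T  1  0  1  2  3  4  5  6  7
 T  2  1  1  2  2  3  4  5  6
 C  3  2  2  2  3  2  3  4  5
 A  4  3  2  3  3  3  3  4  5
 T  5  4  3  3  3  4  4  4  4
 G  6  5  4  3  4  4  5  5  5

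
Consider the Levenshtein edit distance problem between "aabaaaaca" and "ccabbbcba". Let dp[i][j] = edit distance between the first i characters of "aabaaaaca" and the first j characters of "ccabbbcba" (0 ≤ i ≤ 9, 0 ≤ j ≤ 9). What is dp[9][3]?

7

   ''  c  c  a  b  b  b  c  b  a
''  0  1  2  3  4  5  6  7  8  9
 a  1  1  2  2  3  4  5  6  7  8
 a  2  2  2  2  3  4  5  6  7  7
 b  3  3  3  3  2  3  4  5  6  7
 a  4  4  4  3  3  3  4  5  6  6
 a  5  5  5  4  4  4  4  5  6  6
 a  6  6  6  5  5  5  5  5  6  6
 a  7  7  7  6  6  6  6  6  6  6
 c  8  7  7  7  7  7  7  6  7  7
 a  9  8  8  7  8  8  8  7  7  7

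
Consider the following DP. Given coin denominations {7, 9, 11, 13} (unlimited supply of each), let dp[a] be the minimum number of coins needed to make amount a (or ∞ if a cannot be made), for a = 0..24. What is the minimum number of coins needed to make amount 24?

2

 a  0  1  2  3  4  5  6  7  8  9 10 11 12 13 14 15 16 17 18 19 20 21 22 23 24
dp  0  -  -  -  -  -  -  1  -  1  -  1  -  1  2  -  2  -  2  -  2  3  2  3  2
(- denotes ∞ / unreachable)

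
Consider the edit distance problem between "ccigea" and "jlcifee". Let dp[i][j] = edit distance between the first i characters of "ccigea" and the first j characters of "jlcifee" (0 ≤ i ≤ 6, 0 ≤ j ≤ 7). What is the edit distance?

   ''  j  l  c  i  f  e  e
''  0  1  2  3  4  5  6  7
 c  1  1  2  2  3  4  5  6
 c  2  2  2  2  3  4  5  6
 i  3  3  3  3  2  3  4  5
 g  4  4  4  4  3  3  4  5
 e  5  5  5  5  4  4  3  4
 a  6  6  6  6  5  5  4  4

4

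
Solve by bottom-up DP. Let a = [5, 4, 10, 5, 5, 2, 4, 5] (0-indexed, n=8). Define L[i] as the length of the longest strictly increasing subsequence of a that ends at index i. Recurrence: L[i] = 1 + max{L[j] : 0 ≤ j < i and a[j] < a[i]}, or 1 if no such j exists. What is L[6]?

   i    0    1    2    3    4    5    6    7
a[i]    5    4   10    5    5    2    4    5
L[i]    1    1    2    2    2    1    2    3

2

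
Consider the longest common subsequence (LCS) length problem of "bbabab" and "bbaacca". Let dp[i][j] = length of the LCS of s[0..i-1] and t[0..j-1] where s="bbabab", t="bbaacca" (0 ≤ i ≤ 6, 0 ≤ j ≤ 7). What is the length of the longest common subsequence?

   ''  b  b  a  a  c  c  a
''  0  0  0  0  0  0  0  0
 b  0  1  1  1  1  1  1  1
 b  0  1  2  2  2  2  2  2
 a  0  1  2  3  3  3  3  3
 b  0  1  2  3  3  3  3  3
 a  0  1  2  3  4  4  4  4
 b  0  1  2  3  4  4  4  4

4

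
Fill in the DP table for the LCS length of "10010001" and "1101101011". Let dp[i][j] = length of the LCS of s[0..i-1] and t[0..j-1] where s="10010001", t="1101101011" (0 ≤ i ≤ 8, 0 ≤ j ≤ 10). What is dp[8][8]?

   ''  1  1  0  1  1  0  1  0  1  1
''  0  0  0  0  0  0  0  0  0  0  0
 1  0  1  1  1  1  1  1  1  1  1  1
 0  0  1  1  2  2  2  2  2  2  2  2
 0  0  1  1  2  2  2  3  3  3  3  3
 1  0  1  2  2  3  3  3  4  4  4  4
 0  0  1  2  3  3  3  4  4  5  5  5
 0  0  1  2  3  3  3  4  4  5  5  5
 0  0  1  2  3  3  3  4  4  5  5  5
 1  0  1  2  3  4  4  4  5  5  6  6

5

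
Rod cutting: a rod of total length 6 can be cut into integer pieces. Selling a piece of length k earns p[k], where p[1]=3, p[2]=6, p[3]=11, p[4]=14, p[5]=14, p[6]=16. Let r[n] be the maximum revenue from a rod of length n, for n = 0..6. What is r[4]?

14

   n    0    1    2    3    4    5    6
r[n]    0    3    6   11   14   17   22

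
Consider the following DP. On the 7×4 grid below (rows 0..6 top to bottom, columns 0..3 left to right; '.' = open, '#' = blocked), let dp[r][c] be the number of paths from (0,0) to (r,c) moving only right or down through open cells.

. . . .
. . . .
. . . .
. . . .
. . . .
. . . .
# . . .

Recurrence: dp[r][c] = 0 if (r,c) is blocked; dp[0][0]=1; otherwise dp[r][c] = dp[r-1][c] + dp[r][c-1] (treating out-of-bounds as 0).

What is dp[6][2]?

r\c   0   1   2   3
  0   1   1   1   1
  1   1   2   3   4
  2   1   3   6  10
  3   1   4  10  20
  4   1   5  15  35
  5   1   6  21  56
  6   0   6  27  83

27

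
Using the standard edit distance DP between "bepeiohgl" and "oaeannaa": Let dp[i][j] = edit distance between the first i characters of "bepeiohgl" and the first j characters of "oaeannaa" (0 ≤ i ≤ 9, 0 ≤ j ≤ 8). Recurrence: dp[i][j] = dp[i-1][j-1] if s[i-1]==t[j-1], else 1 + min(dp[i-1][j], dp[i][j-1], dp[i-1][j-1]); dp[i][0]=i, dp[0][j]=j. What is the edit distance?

8

   ''  o  a  e  a  n  n  a  a
''  0  1  2  3  4  5  6  7  8
 b  1  1  2  3  4  5  6  7  8
 e  2  2  2  2  3  4  5  6  7
 p  3  3  3  3  3  4  5  6  7
 e  4  4  4  3  4  4  5  6  7
 i  5  5  5  4  4  5  5  6  7
 o  6  5  6  5  5  5  6  6  7
 h  7  6  6  6  6  6  6  7  7
 g  8  7  7  7  7  7  7  7  8
 l  9  8  8  8  8  8  8  8  8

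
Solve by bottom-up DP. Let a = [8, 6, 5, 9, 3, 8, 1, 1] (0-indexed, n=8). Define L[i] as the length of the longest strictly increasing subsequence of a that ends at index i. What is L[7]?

   i    0    1    2    3    4    5    6    7
a[i]    8    6    5    9    3    8    1    1
L[i]    1    1    1    2    1    2    1    1

1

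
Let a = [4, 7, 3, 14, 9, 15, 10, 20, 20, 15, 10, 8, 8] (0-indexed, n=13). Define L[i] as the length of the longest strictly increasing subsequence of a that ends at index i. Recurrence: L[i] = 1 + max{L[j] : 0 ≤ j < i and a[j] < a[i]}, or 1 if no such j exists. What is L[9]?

5

   i    0    1    2    3    4    5    6    7    8    9   10   11   12
a[i]    4    7    3   14    9   15   10   20   20   15   10    8    8
L[i]    1    2    1    3    3    4    4    5    5    5    4    3    3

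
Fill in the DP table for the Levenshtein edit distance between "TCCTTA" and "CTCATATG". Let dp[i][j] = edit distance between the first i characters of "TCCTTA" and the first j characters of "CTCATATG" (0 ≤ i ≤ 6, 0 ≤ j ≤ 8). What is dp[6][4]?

   ''  C  T  C  A  T  A  T  G
''  0  1  2  3  4  5  6  7  8
 T  1  1  1  2  3  4  5  6  7
 C  2  1  2  1  2  3  4  5  6
 C  3  2  2  2  2  3  4  5  6
 T  4  3  2  3  3  2  3  4  5
 T  5  4  3  3  4  3  3  3  4
 A  6  5  4  4  3  4  3  4  4

3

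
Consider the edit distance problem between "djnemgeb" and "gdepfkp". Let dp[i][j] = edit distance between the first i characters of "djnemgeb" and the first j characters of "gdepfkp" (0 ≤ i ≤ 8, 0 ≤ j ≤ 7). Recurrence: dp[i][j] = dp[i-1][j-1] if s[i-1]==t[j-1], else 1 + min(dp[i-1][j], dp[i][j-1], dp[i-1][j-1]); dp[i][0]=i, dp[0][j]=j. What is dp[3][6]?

5

   ''  g  d  e  p  f  k  p
''  0  1  2  3  4  5  6  7
 d  1  1  1  2  3  4  5  6
 j  2  2  2  2  3  4  5  6
 n  3  3  3  3  3  4  5  6
 e  4  4  4  3  4  4  5  6
 m  5  5  5  4  4  5  5  6
 g  6  5  6  5  5  5  6  6
 e  7  6  6  6  6  6  6  7
 b  8  7  7  7  7  7  7  7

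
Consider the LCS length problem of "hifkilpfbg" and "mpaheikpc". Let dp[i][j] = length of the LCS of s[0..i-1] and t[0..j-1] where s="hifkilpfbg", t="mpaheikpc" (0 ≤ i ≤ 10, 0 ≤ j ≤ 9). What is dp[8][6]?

   ''  m  p  a  h  e  i  k  p  c
''  0  0  0  0  0  0  0  0  0  0
 h  0  0  0  0  1  1  1  1  1  1
 i  0  0  0  0  1  1  2  2  2  2
 f  0  0  0  0  1  1  2  2  2  2
 k  0  0  0  0  1  1  2  3  3  3
 i  0  0  0  0  1  1  2  3  3  3
 l  0  0  0  0  1  1  2  3  3  3
 p  0  0  1  1  1  1  2  3  4  4
 f  0  0  1  1  1  1  2  3  4  4
 b  0  0  1  1  1  1  2  3  4  4
 g  0  0  1  1  1  1  2  3  4  4

2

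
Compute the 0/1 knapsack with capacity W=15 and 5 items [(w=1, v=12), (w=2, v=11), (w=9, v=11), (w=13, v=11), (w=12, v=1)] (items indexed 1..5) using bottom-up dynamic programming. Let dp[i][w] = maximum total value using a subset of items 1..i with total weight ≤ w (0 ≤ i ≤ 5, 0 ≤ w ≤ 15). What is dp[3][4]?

i\w   0   1   2   3   4   5   6   7   8   9  10  11  12  13  14  15
  0   0   0   0   0   0   0   0   0   0   0   0   0   0   0   0   0
  1   0  12  12  12  12  12  12  12  12  12  12  12  12  12  12  12
  2   0  12  12  23  23  23  23  23  23  23  23  23  23  23  23  23
  3   0  12  12  23  23  23  23  23  23  23  23  23  34  34  34  34
  4   0  12  12  23  23  23  23  23  23  23  23  23  34  34  34  34
  5   0  12  12  23  23  23  23  23  23  23  23  23  34  34  34  34

23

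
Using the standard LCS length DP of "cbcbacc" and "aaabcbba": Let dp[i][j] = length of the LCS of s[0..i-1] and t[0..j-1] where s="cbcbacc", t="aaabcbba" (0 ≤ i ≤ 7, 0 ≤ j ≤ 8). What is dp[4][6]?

   ''  a  a  a  b  c  b  b  a
''  0  0  0  0  0  0  0  0  0
 c  0  0  0  0  0  1  1  1  1
 b  0  0  0  0  1  1  2  2  2
 c  0  0  0  0  1  2  2  2  2
 b  0  0  0  0  1  2  3  3  3
 a  0  1  1  1  1  2  3  3  4
 c  0  1  1  1  1  2  3  3  4
 c  0  1  1  1  1  2  3  3  4

3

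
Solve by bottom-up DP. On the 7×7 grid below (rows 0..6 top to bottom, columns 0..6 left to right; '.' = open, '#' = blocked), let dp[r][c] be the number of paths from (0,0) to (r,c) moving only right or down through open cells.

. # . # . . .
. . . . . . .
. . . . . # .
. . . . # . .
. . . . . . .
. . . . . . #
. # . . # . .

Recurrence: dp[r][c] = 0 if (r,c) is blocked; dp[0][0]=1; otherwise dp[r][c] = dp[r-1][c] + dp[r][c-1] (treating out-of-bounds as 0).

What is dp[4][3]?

r\c   0   1   2   3   4   5   6
  0   1   0   0   0   0   0   0
  1   1   1   1   1   1   1   1
  2   1   2   3   4   5   0   1
  3   1   3   6  10   0   0   1
  4   1   4  10  20  20  20  21
  5   1   5  15  35  55  75   0
  6   1   0  15  50   0  75  75

20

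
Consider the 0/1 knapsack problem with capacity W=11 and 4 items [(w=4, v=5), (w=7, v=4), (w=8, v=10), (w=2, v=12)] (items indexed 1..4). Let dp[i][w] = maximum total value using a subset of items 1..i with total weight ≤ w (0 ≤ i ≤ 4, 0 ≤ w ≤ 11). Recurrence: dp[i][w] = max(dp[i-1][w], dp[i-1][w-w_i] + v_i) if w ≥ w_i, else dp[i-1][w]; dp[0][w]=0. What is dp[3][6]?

i\w   0   1   2   3   4   5   6   7   8   9  10  11
  0   0   0   0   0   0   0   0   0   0   0   0   0
  1   0   0   0   0   5   5   5   5   5   5   5   5
  2   0   0   0   0   5   5   5   5   5   5   5   9
  3   0   0   0   0   5   5   5   5  10  10  10  10
  4   0   0  12  12  12  12  17  17  17  17  22  22

5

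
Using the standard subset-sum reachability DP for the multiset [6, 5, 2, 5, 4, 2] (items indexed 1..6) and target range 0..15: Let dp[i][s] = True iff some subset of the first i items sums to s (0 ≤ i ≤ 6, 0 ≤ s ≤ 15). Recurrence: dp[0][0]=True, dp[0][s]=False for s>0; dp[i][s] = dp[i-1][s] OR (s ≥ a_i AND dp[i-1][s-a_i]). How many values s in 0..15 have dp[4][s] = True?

10

i\s   0   1   2   3   4   5   6   7   8   9  10  11  12  13  14  15
  0   T   F   F   F   F   F   F   F   F   F   F   F   F   F   F   F
  1   T   F   F   F   F   F   T   F   F   F   F   F   F   F   F   F
  2   T   F   F   F   F   T   T   F   F   F   F   T   F   F   F   F
  3   T   F   T   F   F   T   T   T   T   F   F   T   F   T   F   F
  4   T   F   T   F   F   T   T   T   T   F   T   T   T   T   F   F
  5   T   F   T   F   T   T   T   T   T   T   T   T   T   T   T   T
  6   T   F   T   F   T   T   T   T   T   T   T   T   T   T   T   T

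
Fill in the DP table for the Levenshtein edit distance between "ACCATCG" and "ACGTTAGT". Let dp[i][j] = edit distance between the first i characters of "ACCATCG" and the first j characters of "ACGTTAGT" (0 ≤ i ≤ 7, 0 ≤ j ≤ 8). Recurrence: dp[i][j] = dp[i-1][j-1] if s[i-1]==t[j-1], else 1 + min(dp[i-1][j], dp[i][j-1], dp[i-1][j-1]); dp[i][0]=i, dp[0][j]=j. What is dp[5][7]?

   ''  A  C  G  T  T  A  G  T
''  0  1  2  3  4  5  6  7  8
 A  1  0  1  2  3  4  5  6  7
 C  2  1  0  1  2  3  4  5  6
 C  3  2  1  1  2  3  4  5  6
 A  4  3  2  2  2  3  3  4  5
 T  5  4  3  3  2  2  3  4  4
 C  6  5  4  4  3  3  3  4  5
 G  7  6  5  4  4  4  4  3  4

4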